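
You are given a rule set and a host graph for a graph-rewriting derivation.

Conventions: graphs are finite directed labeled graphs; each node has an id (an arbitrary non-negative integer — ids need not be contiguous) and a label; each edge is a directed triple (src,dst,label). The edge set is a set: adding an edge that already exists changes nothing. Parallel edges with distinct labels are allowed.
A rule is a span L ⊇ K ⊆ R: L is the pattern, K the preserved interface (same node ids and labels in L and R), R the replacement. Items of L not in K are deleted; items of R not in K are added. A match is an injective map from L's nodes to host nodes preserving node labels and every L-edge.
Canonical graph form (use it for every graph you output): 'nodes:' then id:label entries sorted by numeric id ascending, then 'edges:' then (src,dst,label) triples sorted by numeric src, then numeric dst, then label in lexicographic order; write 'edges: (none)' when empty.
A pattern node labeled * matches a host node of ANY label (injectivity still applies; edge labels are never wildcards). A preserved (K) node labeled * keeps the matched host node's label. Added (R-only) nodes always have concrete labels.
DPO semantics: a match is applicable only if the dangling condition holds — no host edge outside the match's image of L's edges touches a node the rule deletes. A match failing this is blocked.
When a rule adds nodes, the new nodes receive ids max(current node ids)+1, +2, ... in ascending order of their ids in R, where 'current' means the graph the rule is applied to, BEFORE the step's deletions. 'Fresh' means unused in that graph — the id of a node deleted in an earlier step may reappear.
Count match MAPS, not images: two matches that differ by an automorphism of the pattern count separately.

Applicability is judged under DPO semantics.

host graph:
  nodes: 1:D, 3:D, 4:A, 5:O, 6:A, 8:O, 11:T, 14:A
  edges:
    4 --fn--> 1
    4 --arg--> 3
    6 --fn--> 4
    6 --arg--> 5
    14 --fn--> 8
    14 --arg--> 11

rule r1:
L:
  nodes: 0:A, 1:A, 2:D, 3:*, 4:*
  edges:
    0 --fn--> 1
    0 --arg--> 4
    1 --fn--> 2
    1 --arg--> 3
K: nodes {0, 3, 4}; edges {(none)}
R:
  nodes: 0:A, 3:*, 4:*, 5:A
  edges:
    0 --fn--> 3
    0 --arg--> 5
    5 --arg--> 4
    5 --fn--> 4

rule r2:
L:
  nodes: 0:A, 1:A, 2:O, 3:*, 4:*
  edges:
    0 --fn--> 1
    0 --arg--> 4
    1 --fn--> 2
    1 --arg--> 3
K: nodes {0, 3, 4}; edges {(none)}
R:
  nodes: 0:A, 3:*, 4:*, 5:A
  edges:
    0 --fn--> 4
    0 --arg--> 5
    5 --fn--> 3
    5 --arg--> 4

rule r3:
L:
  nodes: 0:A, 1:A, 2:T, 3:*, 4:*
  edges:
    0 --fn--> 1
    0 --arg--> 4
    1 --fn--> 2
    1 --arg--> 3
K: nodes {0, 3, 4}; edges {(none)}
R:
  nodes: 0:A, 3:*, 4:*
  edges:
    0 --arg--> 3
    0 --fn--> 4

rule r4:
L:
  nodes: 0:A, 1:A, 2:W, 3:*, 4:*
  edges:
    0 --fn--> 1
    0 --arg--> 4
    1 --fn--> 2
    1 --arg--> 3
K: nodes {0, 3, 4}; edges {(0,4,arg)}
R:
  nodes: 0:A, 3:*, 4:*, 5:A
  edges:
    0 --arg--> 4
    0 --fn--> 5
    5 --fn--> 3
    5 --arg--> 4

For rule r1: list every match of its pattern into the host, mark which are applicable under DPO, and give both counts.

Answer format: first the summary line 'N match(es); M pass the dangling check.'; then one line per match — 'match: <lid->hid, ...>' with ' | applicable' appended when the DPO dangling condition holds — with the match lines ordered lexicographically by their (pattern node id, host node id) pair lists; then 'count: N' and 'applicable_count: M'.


1 match(es); 1 pass the dangling check.
match: 0->6, 1->4, 2->1, 3->3, 4->5 | applicable
count: 1
applicable_count: 1


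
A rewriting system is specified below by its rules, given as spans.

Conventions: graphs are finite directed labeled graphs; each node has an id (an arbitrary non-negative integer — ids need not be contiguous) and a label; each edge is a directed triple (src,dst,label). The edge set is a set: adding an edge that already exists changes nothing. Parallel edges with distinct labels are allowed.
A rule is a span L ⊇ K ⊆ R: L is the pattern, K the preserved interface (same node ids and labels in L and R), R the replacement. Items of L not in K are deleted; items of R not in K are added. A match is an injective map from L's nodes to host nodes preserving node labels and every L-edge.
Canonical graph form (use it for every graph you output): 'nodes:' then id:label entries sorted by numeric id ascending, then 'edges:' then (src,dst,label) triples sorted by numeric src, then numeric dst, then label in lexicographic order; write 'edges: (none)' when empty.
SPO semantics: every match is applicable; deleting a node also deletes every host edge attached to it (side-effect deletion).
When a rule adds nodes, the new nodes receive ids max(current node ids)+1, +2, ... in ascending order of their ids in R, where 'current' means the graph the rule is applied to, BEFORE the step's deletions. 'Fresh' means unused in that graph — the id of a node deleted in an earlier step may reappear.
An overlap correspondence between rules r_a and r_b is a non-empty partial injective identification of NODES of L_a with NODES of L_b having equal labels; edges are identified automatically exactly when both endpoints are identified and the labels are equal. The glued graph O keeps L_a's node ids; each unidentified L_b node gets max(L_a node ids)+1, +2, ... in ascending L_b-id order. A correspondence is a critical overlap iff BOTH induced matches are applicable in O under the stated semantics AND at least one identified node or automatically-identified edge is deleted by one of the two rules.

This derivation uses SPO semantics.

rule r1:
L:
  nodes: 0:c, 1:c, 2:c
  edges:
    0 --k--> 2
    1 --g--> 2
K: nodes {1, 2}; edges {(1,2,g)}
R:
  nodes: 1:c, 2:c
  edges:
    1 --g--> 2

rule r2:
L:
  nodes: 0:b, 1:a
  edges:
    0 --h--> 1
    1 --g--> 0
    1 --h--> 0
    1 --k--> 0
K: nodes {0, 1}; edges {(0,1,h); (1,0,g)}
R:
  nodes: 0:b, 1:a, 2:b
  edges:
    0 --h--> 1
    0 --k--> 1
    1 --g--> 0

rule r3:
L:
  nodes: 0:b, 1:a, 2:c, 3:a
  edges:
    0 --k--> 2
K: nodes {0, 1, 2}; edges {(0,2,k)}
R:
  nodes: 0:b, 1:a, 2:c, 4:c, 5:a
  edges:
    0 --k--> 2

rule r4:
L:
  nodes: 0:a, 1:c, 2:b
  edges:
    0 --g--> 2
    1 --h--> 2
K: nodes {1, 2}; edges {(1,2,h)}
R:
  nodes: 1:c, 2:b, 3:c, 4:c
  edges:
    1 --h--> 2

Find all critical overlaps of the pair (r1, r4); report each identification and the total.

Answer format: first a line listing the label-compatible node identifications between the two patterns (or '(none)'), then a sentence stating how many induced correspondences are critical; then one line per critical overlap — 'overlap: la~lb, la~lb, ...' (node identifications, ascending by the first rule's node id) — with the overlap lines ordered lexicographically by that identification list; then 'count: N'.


label-compatible node identifications between L(r1) and L(r4): 0~1, 1~1, 2~1
1 of the induced correspondences is a critical overlap of r1 and r4.
overlap: 0~1
count: 1


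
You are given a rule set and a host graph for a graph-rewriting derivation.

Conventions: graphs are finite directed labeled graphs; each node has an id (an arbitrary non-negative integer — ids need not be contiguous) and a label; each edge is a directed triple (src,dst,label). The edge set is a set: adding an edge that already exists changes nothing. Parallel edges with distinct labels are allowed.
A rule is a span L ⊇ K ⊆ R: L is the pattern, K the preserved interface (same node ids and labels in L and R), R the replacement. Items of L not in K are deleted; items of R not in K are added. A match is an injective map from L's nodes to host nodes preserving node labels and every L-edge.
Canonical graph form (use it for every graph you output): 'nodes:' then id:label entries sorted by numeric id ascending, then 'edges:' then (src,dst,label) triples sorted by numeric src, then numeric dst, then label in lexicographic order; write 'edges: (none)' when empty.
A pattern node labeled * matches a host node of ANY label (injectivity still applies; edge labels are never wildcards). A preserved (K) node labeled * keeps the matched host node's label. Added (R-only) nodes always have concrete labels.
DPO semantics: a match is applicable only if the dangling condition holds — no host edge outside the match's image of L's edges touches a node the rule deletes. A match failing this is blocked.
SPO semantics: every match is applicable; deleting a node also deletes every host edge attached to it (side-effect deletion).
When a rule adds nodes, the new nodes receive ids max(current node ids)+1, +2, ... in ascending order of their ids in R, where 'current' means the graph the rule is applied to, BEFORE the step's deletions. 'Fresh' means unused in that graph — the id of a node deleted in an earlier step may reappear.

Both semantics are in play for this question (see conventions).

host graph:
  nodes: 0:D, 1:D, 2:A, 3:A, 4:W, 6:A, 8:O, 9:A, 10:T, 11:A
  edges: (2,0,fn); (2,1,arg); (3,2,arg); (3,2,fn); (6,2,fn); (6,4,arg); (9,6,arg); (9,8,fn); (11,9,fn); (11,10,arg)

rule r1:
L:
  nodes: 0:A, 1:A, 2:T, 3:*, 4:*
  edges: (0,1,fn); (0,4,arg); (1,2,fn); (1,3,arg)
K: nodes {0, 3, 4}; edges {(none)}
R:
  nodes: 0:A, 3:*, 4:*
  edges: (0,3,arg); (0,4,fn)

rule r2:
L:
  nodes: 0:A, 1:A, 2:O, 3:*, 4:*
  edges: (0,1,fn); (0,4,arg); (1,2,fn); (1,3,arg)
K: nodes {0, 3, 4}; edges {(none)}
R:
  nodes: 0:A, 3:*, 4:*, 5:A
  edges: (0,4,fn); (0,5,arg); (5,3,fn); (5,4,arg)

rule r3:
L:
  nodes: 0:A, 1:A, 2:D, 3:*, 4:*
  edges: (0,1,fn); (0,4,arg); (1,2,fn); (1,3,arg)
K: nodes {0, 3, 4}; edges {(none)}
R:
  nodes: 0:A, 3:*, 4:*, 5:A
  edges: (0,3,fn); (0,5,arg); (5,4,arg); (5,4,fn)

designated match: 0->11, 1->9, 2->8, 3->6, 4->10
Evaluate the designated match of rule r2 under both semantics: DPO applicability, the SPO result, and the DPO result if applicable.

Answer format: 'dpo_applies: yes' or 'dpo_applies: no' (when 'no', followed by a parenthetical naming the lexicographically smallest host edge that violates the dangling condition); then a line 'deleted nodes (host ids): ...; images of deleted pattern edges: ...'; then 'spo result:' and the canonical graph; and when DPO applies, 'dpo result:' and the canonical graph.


dpo_applies: yes
deleted nodes (host ids): 8, 9; images of deleted pattern edges: (9,6,arg); (9,8,fn); (11,9,fn); (11,10,arg)
spo result:
nodes: 0:D, 1:D, 2:A, 3:A, 4:W, 6:A, 10:T, 11:A, 12:A
edges: (2,0,fn); (2,1,arg); (3,2,arg); (3,2,fn); (6,2,fn); (6,4,arg); (11,10,fn); (11,12,arg); (12,6,fn); (12,10,arg)
dpo result:
nodes: 0:D, 1:D, 2:A, 3:A, 4:W, 6:A, 10:T, 11:A, 12:A
edges: (2,0,fn); (2,1,arg); (3,2,arg); (3,2,fn); (6,2,fn); (6,4,arg); (11,10,fn); (11,12,arg); (12,6,fn); (12,10,arg)


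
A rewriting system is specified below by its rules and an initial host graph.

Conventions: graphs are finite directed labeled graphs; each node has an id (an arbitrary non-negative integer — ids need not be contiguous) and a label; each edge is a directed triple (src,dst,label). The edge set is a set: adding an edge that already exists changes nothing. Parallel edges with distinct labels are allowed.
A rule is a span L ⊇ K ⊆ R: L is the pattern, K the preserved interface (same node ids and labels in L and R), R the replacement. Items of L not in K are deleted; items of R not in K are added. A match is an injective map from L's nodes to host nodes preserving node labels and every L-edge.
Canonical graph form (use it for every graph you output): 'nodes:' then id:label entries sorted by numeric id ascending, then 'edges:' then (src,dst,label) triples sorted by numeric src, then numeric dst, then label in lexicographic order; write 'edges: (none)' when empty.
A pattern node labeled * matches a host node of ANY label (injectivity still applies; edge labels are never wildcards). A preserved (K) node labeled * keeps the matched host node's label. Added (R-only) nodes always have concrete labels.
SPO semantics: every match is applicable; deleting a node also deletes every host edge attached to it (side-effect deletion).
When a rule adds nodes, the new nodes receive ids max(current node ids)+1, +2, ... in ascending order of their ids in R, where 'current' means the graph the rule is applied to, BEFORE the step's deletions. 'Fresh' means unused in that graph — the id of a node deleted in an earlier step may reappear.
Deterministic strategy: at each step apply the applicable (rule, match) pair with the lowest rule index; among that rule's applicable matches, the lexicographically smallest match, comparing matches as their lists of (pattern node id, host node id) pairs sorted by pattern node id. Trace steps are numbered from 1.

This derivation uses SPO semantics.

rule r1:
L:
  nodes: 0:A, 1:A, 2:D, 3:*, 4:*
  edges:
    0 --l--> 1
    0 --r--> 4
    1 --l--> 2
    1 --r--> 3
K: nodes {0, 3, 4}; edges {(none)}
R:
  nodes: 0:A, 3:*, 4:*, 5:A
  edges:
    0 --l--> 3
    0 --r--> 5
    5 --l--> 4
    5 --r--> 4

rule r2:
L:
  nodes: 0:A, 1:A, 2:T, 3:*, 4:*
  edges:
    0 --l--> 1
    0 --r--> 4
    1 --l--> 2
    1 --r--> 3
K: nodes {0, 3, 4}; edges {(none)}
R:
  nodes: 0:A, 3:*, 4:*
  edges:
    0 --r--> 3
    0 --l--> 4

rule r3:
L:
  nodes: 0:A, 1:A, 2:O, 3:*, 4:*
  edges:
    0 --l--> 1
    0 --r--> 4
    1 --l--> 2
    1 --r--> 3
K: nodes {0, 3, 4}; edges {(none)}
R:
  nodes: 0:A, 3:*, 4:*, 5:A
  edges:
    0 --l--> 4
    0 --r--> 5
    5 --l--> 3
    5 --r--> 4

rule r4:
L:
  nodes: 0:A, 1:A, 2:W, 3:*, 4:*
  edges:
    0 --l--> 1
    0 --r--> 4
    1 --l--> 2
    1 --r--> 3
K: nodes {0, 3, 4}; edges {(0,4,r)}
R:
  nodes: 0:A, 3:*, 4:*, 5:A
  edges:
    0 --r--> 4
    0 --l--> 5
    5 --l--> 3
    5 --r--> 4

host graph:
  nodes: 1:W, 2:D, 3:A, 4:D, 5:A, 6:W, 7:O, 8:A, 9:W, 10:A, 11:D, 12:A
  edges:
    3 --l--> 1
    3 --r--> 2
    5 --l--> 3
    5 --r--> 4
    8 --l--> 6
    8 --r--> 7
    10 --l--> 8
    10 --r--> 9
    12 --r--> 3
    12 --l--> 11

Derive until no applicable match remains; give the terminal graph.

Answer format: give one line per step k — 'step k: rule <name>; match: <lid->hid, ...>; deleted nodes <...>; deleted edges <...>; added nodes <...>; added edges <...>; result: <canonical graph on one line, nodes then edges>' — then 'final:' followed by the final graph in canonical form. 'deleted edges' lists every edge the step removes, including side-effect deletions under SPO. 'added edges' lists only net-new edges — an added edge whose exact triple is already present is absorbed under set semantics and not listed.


step 1: rule r4; match: 0->5, 1->3, 2->1, 3->2, 4->4; deleted nodes 1, 3; deleted edges (3,1,l); (3,2,r); (5,3,l); (12,3,r); added nodes 13; added edges (5,13,l); (13,2,l); (13,4,r); result: nodes: 2:D, 4:D, 5:A, 6:W, 7:O, 8:A, 9:W, 10:A, 11:D, 12:A, 13:A edges: (5,4,r); (5,13,l); (8,6,l); (8,7,r); (10,8,l); (10,9,r); (12,11,l); (13,2,l); (13,4,r)
step 2: rule r4; match: 0->10, 1->8, 2->6, 3->7, 4->9; deleted nodes 6, 8; deleted edges (8,6,l); (8,7,r); (10,8,l); added nodes 14; added edges (10,14,l); (14,7,l); (14,9,r); result: nodes: 2:D, 4:D, 5:A, 7:O, 9:W, 10:A, 11:D, 12:A, 13:A, 14:A edges: (5,4,r); (5,13,l); (10,9,r); (10,14,l); (12,11,l); (13,2,l); (13,4,r); (14,7,l); (14,9,r)
final:
nodes: 2:D, 4:D, 5:A, 7:O, 9:W, 10:A, 11:D, 12:A, 13:A, 14:A
edges: (5,4,r); (5,13,l); (10,9,r); (10,14,l); (12,11,l); (13,2,l); (13,4,r); (14,7,l); (14,9,r)


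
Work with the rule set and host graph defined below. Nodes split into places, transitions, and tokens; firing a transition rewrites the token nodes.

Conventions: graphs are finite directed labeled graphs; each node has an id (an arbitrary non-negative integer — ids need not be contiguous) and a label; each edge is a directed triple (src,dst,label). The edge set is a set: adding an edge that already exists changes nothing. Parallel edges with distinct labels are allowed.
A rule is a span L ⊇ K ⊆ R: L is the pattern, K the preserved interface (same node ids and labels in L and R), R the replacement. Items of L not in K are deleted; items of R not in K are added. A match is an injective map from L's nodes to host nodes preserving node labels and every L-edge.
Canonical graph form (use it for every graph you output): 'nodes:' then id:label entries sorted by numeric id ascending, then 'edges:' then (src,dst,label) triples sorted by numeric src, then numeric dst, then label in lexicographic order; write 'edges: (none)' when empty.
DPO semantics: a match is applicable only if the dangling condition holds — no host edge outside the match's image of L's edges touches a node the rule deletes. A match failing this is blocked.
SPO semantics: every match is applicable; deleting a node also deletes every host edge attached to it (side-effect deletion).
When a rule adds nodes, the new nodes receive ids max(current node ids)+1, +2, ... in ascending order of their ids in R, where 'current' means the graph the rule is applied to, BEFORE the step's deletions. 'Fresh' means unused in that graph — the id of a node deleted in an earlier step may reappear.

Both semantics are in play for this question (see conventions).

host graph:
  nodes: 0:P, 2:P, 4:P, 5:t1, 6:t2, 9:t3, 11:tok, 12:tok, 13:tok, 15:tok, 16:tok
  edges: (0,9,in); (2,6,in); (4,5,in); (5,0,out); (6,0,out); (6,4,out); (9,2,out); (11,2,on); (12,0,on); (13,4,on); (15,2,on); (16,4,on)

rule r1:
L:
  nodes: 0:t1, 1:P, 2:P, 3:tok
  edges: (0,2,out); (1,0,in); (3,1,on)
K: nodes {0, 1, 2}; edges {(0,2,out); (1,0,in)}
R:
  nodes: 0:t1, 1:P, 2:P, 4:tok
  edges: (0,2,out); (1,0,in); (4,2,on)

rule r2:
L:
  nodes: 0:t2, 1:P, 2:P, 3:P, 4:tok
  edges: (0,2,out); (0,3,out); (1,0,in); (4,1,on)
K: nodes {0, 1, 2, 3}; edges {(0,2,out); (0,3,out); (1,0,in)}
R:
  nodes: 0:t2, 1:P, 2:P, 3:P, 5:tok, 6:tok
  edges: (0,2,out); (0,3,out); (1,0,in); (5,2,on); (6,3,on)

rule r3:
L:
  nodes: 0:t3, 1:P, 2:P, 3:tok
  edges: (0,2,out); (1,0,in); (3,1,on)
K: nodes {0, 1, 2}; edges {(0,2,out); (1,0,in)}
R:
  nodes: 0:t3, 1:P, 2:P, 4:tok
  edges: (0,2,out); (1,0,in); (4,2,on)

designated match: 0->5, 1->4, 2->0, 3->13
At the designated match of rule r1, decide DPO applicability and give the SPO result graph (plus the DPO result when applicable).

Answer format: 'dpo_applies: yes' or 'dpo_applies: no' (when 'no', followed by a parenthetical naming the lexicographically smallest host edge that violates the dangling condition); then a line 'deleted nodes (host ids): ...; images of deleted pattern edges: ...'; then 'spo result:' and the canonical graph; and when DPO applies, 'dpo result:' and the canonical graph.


dpo_applies: yes
deleted nodes (host ids): 13; images of deleted pattern edges: (13,4,on)
spo result:
nodes: 0:P, 2:P, 4:P, 5:t1, 6:t2, 9:t3, 11:tok, 12:tok, 15:tok, 16:tok, 17:tok
edges: (0,9,in); (2,6,in); (4,5,in); (5,0,out); (6,0,out); (6,4,out); (9,2,out); (11,2,on); (12,0,on); (15,2,on); (16,4,on); (17,0,on)
dpo result:
nodes: 0:P, 2:P, 4:P, 5:t1, 6:t2, 9:t3, 11:tok, 12:tok, 15:tok, 16:tok, 17:tok
edges: (0,9,in); (2,6,in); (4,5,in); (5,0,out); (6,0,out); (6,4,out); (9,2,out); (11,2,on); (12,0,on); (15,2,on); (16,4,on); (17,0,on)


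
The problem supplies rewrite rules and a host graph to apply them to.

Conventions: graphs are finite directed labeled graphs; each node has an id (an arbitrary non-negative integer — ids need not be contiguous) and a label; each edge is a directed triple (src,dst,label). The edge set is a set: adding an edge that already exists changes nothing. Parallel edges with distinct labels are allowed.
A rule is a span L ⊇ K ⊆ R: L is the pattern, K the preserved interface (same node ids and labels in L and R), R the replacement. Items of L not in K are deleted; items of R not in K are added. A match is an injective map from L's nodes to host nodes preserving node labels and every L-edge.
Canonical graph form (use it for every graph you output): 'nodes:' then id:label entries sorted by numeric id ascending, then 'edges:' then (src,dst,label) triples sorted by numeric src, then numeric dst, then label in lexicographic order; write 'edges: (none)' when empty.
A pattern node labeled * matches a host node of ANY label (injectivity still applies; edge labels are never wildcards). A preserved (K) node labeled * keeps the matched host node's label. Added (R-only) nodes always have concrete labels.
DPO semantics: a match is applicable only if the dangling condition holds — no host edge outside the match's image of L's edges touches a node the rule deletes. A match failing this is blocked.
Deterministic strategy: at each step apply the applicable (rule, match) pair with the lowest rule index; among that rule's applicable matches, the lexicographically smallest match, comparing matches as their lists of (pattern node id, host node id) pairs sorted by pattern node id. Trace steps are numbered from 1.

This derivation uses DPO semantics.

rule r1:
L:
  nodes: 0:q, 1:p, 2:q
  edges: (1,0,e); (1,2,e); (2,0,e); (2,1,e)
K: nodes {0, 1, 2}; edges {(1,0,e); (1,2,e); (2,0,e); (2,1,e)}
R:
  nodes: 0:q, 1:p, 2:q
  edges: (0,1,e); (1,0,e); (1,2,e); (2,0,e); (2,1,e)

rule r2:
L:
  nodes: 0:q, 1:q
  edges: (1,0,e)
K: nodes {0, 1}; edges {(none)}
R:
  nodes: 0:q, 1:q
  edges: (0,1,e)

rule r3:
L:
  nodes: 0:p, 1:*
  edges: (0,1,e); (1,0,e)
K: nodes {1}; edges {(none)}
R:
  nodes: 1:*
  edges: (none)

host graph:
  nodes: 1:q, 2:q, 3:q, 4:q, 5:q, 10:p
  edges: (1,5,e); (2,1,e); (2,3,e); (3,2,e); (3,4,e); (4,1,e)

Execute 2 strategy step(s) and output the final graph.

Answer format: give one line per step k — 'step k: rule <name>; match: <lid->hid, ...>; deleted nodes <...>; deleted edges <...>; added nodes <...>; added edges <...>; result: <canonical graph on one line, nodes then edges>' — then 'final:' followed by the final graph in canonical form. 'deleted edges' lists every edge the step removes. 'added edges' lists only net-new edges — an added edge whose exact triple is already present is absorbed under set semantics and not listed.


step 1: rule r2; match: 0->1, 1->2; deleted nodes (none); deleted edges (2,1,e); added nodes (none); added edges (1,2,e); result: nodes: 1:q, 2:q, 3:q, 4:q, 5:q, 10:p edges: (1,2,e); (1,5,e); (2,3,e); (3,2,e); (3,4,e); (4,1,e)
step 2: rule r2; match: 0->1, 1->4; deleted nodes (none); deleted edges (4,1,e); added nodes (none); added edges (1,4,e); result: nodes: 1:q, 2:q, 3:q, 4:q, 5:q, 10:p edges: (1,2,e); (1,4,e); (1,5,e); (2,3,e); (3,2,e); (3,4,e)
final:
nodes: 1:q, 2:q, 3:q, 4:q, 5:q, 10:p
edges: (1,2,e); (1,4,e); (1,5,e); (2,3,e); (3,2,e); (3,4,e)


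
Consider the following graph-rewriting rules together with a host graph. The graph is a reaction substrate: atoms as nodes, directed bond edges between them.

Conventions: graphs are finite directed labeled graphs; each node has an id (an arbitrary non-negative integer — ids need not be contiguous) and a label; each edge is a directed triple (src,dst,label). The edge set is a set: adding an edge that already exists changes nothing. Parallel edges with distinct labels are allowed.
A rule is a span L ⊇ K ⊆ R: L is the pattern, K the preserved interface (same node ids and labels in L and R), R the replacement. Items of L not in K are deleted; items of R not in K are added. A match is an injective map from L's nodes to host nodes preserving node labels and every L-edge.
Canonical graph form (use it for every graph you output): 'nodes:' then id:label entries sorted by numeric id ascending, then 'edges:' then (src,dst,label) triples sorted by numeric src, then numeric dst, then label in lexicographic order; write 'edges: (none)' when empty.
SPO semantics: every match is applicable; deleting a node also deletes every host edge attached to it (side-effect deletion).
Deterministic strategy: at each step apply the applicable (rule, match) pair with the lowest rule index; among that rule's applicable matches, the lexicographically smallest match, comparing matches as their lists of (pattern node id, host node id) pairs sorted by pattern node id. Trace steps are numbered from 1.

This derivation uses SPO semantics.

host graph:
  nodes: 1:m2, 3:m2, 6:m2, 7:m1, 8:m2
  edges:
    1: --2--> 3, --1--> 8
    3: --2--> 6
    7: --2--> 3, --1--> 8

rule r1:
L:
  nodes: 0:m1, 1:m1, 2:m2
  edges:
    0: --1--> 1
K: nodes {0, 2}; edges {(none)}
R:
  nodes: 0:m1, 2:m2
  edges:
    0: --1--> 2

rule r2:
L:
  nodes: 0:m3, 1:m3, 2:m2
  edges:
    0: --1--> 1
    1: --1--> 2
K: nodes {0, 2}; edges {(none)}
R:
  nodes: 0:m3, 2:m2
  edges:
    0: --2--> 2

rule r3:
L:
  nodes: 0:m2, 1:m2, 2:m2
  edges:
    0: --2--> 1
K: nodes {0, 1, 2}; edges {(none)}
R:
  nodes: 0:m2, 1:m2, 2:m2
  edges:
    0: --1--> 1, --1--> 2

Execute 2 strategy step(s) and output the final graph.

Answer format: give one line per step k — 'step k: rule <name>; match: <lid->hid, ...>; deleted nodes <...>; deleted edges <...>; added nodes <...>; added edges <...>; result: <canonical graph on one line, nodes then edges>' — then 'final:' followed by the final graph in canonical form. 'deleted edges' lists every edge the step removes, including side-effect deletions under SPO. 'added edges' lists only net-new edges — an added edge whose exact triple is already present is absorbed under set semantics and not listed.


step 1: rule r3; match: 0->1, 1->3, 2->6; deleted nodes (none); deleted edges (1,3,2); added nodes (none); added edges (1,3,1); (1,6,1); result: nodes: 1:m2, 3:m2, 6:m2, 7:m1, 8:m2 edges: (1,3,1); (1,6,1); (1,8,1); (3,6,2); (7,3,2); (7,8,1)
step 2: rule r3; match: 0->3, 1->6, 2->1; deleted nodes (none); deleted edges (3,6,2); added nodes (none); added edges (3,1,1); (3,6,1); result: nodes: 1:m2, 3:m2, 6:m2, 7:m1, 8:m2 edges: (1,3,1); (1,6,1); (1,8,1); (3,1,1); (3,6,1); (7,3,2); (7,8,1)
final:
nodes: 1:m2, 3:m2, 6:m2, 7:m1, 8:m2
edges: (1,3,1); (1,6,1); (1,8,1); (3,1,1); (3,6,1); (7,3,2); (7,8,1)


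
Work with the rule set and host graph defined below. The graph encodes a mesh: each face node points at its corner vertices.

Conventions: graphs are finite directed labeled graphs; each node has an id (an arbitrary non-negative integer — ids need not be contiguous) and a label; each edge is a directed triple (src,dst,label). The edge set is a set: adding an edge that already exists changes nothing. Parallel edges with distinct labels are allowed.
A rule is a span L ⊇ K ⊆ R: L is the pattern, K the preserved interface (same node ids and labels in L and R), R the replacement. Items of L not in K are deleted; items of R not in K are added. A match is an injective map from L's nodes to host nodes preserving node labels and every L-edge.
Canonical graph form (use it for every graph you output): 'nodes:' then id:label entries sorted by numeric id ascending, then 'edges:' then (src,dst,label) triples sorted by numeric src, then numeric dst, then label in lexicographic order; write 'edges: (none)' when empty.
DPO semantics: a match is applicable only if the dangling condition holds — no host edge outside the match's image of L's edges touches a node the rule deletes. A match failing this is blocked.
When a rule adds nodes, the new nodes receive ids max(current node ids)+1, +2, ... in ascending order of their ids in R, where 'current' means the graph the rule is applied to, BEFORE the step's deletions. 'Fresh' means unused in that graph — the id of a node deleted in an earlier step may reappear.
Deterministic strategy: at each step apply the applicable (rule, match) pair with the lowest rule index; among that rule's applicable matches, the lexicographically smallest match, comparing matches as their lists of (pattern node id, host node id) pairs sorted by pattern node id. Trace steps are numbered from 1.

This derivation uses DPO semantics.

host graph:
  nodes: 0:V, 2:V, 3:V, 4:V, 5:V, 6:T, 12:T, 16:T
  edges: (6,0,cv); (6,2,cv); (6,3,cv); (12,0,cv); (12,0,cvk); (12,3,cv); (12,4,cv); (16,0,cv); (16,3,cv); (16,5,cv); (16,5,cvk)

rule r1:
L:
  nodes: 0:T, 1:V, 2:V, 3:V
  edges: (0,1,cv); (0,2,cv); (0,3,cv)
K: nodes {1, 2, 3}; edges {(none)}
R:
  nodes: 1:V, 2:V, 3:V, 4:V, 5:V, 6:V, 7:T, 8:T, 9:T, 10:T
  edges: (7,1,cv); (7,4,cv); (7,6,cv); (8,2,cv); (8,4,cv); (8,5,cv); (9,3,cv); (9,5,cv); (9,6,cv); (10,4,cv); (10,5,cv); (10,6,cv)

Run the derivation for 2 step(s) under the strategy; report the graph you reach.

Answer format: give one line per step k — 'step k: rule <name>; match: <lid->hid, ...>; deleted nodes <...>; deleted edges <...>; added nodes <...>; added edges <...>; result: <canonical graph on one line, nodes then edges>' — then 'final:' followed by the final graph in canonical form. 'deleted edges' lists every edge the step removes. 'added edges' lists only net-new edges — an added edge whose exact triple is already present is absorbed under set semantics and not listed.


step 1: rule r1; match: 0->6, 1->0, 2->2, 3->3; deleted nodes 6; deleted edges (6,0,cv); (6,2,cv); (6,3,cv); added nodes 17, 18, 19, 20, 21, 22, 23; added edges (20,0,cv); (20,17,cv); (20,19,cv); (21,2,cv); (21,17,cv); (21,18,cv); (22,3,cv); (22,18,cv); (22,19,cv); (23,17,cv); (23,18,cv); (23,19,cv); result: nodes: 0:V, 2:V, 3:V, 4:V, 5:V, 12:T, 16:T, 17:V, 18:V, 19:V, 20:T, 21:T, 22:T, 23:T edges: (12,0,cv); (12,0,cvk); (12,3,cv); (12,4,cv); (16,0,cv); (16,3,cv); (16,5,cv); (16,5,cvk); (20,0,cv); (20,17,cv); (20,19,cv); (21,2,cv); (21,17,cv); (21,18,cv); (22,3,cv); (22,18,cv); (22,19,cv); (23,17,cv); (23,18,cv); (23,19,cv)
step 2: rule r1; match: 0->20, 1->0, 2->17, 3->19; deleted nodes 20; deleted edges (20,0,cv); (20,17,cv); (20,19,cv); added nodes 24, 25, 26, 27, 28, 29, 30; added edges (27,0,cv); (27,24,cv); (27,26,cv); (28,17,cv); (28,24,cv); (28,25,cv); (29,19,cv); (29,25,cv); (29,26,cv); (30,24,cv); (30,25,cv); (30,26,cv); result: nodes: 0:V, 2:V, 3:V, 4:V, 5:V, 12:T, 16:T, 17:V, 18:V, 19:V, 21:T, 22:T, 23:T, 24:V, 25:V, 26:V, 27:T, 28:T, 29:T, 30:T edges: (12,0,cv); (12,0,cvk); (12,3,cv); (12,4,cv); (16,0,cv); (16,3,cv); (16,5,cv); (16,5,cvk); (21,2,cv); (21,17,cv); (21,18,cv); (22,3,cv); (22,18,cv); (22,19,cv); (23,17,cv); (23,18,cv); (23,19,cv); (27,0,cv); (27,24,cv); (27,26,cv); (28,17,cv); (28,24,cv); (28,25,cv); (29,19,cv); (29,25,cv); (29,26,cv); (30,24,cv); (30,25,cv); (30,26,cv)
final:
nodes: 0:V, 2:V, 3:V, 4:V, 5:V, 12:T, 16:T, 17:V, 18:V, 19:V, 21:T, 22:T, 23:T, 24:V, 25:V, 26:V, 27:T, 28:T, 29:T, 30:T
edges: (12,0,cv); (12,0,cvk); (12,3,cv); (12,4,cv); (16,0,cv); (16,3,cv); (16,5,cv); (16,5,cvk); (21,2,cv); (21,17,cv); (21,18,cv); (22,3,cv); (22,18,cv); (22,19,cv); (23,17,cv); (23,18,cv); (23,19,cv); (27,0,cv); (27,24,cv); (27,26,cv); (28,17,cv); (28,24,cv); (28,25,cv); (29,19,cv); (29,25,cv); (29,26,cv); (30,24,cv); (30,25,cv); (30,26,cv)


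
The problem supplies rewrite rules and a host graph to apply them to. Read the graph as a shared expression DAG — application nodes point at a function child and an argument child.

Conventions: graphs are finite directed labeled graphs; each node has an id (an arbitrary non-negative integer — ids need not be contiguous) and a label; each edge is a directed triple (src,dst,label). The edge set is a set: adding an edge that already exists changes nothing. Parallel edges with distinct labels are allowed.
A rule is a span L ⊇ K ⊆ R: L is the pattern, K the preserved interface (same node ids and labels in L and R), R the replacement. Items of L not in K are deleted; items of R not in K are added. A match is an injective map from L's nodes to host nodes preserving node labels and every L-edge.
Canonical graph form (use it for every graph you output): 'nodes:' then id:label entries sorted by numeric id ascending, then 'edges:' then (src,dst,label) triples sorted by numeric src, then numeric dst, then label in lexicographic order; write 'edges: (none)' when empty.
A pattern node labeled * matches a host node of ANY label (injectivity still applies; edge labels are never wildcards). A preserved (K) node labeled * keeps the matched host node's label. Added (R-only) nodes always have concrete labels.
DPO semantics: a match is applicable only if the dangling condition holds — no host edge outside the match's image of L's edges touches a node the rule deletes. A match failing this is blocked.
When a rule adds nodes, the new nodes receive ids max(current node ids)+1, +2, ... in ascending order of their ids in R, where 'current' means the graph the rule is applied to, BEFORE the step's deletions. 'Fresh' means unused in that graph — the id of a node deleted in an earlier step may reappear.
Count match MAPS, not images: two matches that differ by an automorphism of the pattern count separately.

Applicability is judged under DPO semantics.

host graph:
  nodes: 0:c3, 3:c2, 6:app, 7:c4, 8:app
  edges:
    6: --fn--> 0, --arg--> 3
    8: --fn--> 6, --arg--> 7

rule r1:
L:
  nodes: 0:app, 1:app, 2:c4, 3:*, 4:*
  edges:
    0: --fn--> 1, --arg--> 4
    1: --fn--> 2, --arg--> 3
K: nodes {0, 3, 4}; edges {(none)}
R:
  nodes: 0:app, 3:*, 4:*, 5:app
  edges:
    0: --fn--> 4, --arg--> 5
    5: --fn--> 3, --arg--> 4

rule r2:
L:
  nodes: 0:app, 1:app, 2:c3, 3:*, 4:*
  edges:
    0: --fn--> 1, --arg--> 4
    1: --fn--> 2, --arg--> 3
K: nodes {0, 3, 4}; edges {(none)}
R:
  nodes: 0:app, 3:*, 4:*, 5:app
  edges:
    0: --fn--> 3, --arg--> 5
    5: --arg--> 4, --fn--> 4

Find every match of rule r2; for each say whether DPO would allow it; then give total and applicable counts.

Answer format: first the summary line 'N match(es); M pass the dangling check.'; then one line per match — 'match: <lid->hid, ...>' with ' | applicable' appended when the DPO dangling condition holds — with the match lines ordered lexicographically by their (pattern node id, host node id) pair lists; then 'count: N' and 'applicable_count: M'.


1 match(es); 1 pass the dangling check.
match: 0->8, 1->6, 2->0, 3->3, 4->7 | applicable
count: 1
applicable_count: 1


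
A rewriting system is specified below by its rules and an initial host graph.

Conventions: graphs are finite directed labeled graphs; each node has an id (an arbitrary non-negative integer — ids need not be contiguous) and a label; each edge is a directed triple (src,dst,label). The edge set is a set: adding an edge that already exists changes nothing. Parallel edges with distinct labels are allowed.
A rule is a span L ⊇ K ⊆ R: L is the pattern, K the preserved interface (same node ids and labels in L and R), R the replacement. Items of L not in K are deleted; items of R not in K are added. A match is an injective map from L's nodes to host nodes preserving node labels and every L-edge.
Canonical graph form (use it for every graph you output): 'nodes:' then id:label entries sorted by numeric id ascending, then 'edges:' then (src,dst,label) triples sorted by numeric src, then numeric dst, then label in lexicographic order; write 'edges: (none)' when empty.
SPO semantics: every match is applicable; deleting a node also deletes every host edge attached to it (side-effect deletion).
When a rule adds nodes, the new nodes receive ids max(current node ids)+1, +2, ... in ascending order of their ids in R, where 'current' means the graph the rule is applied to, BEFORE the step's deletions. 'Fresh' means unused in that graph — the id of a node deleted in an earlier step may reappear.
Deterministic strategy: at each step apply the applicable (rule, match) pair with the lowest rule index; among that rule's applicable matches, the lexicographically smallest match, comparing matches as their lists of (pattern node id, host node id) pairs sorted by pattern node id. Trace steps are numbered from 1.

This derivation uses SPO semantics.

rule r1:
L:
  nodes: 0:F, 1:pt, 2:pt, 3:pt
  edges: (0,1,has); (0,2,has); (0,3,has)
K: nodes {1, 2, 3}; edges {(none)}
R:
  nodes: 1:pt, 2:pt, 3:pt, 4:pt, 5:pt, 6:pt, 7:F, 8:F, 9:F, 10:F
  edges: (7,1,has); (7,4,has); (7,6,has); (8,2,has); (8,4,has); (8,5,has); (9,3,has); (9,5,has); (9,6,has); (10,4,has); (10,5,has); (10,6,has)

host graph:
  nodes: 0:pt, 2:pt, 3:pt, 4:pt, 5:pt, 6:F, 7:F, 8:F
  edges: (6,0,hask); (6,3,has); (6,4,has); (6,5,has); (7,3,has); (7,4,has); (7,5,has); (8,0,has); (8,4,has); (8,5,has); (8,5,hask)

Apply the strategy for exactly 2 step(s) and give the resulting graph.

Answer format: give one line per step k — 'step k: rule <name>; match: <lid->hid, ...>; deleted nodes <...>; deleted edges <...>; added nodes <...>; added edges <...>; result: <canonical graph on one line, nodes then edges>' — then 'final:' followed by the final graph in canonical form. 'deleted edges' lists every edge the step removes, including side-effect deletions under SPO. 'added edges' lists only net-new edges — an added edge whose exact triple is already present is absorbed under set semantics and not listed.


step 1: rule r1; match: 0->6, 1->3, 2->4, 3->5; deleted nodes 6; deleted edges (6,0,hask); (6,3,has); (6,4,has); (6,5,has); added nodes 9, 10, 11, 12, 13, 14, 15; added edges (12,3,has); (12,9,has); (12,11,has); (13,4,has); (13,9,has); (13,10,has); (14,5,has); (14,10,has); (14,11,has); (15,9,has); (15,10,has); (15,11,has); result: nodes: 0:pt, 2:pt, 3:pt, 4:pt, 5:pt, 7:F, 8:F, 9:pt, 10:pt, 11:pt, 12:F, 13:F, 14:F, 15:F edges: (7,3,has); (7,4,has); (7,5,has); (8,0,has); (8,4,has); (8,5,has); (8,5,hask); (12,3,has); (12,9,has); (12,11,has); (13,4,has); (13,9,has); (13,10,has); (14,5,has); (14,10,has); (14,11,has); (15,9,has); (15,10,has); (15,11,has)
step 2: rule r1; match: 0->7, 1->3, 2->4, 3->5; deleted nodes 7; deleted edges (7,3,has); (7,4,has); (7,5,has); added nodes 16, 17, 18, 19, 20, 21, 22; added edges (19,3,has); (19,16,has); (19,18,has); (20,4,has); (20,16,has); (20,17,has); (21,5,has); (21,17,has); (21,18,has); (22,16,has); (22,17,has); (22,18,has); result: nodes: 0:pt, 2:pt, 3:pt, 4:pt, 5:pt, 8:F, 9:pt, 10:pt, 11:pt, 12:F, 13:F, 14:F, 15:F, 16:pt, 17:pt, 18:pt, 19:F, 20:F, 21:F, 22:F edges: (8,0,has); (8,4,has); (8,5,has); (8,5,hask); (12,3,has); (12,9,has); (12,11,has); (13,4,has); (13,9,has); (13,10,has); (14,5,has); (14,10,has); (14,11,has); (15,9,has); (15,10,has); (15,11,has); (19,3,has); (19,16,has); (19,18,has); (20,4,has); (20,16,has); (20,17,has); (21,5,has); (21,17,has); (21,18,has); (22,16,has); (22,17,has); (22,18,has)
final:
nodes: 0:pt, 2:pt, 3:pt, 4:pt, 5:pt, 8:F, 9:pt, 10:pt, 11:pt, 12:F, 13:F, 14:F, 15:F, 16:pt, 17:pt, 18:pt, 19:F, 20:F, 21:F, 22:F
edges: (8,0,has); (8,4,has); (8,5,has); (8,5,hask); (12,3,has); (12,9,has); (12,11,has); (13,4,has); (13,9,has); (13,10,has); (14,5,has); (14,10,has); (14,11,has); (15,9,has); (15,10,has); (15,11,has); (19,3,has); (19,16,has); (19,18,has); (20,4,has); (20,16,has); (20,17,has); (21,5,has); (21,17,has); (21,18,has); (22,16,has); (22,17,has); (22,18,has)


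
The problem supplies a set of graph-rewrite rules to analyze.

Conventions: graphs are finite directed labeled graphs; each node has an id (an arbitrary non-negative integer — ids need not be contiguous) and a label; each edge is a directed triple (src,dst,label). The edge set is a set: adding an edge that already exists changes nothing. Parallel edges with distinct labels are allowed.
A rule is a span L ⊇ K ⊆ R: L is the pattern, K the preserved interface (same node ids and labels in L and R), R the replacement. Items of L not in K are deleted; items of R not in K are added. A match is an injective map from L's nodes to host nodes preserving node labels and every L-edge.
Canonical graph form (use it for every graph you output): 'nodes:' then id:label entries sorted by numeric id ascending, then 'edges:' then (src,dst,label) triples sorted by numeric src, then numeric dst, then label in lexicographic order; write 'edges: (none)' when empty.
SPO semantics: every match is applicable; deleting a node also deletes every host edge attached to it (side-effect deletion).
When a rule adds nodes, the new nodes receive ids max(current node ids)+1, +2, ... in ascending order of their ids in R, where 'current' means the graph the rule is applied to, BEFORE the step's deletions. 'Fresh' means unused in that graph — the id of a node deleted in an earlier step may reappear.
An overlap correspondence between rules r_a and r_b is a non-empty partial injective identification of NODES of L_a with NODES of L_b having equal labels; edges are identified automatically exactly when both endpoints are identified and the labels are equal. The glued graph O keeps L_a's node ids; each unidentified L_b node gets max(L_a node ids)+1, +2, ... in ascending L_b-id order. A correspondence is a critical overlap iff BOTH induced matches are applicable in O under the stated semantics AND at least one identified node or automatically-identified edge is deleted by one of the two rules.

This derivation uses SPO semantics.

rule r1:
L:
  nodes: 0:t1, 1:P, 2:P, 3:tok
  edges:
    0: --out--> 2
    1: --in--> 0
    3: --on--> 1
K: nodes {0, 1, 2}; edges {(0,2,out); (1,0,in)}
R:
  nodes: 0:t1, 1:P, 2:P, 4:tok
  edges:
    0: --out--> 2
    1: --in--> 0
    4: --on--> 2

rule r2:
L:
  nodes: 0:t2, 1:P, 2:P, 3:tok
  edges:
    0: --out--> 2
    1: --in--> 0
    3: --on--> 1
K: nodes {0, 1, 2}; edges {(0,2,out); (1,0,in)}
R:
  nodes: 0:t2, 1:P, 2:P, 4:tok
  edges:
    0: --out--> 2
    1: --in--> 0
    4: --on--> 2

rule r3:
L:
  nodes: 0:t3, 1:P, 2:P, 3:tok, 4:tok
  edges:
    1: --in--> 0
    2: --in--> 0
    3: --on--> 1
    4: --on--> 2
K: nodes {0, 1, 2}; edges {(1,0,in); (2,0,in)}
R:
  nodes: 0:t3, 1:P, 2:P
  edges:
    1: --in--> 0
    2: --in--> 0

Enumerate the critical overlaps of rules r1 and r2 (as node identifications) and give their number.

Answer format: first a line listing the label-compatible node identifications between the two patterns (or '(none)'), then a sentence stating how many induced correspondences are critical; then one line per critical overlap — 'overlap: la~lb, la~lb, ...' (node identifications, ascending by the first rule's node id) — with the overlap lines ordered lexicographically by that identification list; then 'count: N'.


label-compatible node identifications between L(r1) and L(r2): 1~1, 1~2, 2~1, 2~2, 3~3
7 of the induced correspondences are critical overlaps of r1 and r2.
overlap: 1~1, 2~2, 3~3
overlap: 1~1, 3~3
overlap: 1~2, 2~1, 3~3
overlap: 1~2, 3~3
overlap: 2~1, 3~3
overlap: 2~2, 3~3
overlap: 3~3
count: 7
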